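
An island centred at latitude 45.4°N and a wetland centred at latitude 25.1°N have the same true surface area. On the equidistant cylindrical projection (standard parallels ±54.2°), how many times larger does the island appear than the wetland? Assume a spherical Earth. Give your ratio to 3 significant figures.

1.29

In the equirectangular projection with standard parallel φ₀ = 54.2° (x = Rλ cos φ₀, y = Rφ), meridians are true-scale (h = 1) and the parallel scale is k = cos φ₀ / cos φ.
Areal scale at 45.4°: h·k = 1.000 × 0.8331 = 0.8331.
Areal scale at 25.1°: h·k = 1.000 × 0.6460 = 0.6460.
Ratio = 0.8331/0.6460 ≈ 1.29.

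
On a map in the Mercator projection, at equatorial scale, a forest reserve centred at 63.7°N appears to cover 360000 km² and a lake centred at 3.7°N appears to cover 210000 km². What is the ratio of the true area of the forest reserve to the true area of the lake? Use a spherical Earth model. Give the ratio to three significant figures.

On Mercator the areal scale is sec²φ, so true area = apparent × cos²φ.
True area of forest reserve: 360000 × cos²(63.7°) = 360000 × 0.1963 = 70670 km².
True area of lake: 210000 × cos²(3.7°) = 210000 × 0.9958 = 209100 km².
Ratio = 70670 / 209100 ≈ 0.338.

0.338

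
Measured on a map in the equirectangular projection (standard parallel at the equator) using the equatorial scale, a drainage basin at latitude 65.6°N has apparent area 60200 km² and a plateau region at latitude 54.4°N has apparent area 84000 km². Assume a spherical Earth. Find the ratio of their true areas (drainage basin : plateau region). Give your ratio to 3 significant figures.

On the plate carrée, areal scale = h·k = 1 × sec φ, so true area = apparent × cos φ.
True area of drainage basin: 60200 × cos(65.6°) = 60200 × 0.4131 = 24870 km².
True area of plateau region: 84000 × cos(54.4°) = 84000 × 0.5821 = 48900 km².
Ratio = 24870 / 48900 ≈ 0.509.

0.509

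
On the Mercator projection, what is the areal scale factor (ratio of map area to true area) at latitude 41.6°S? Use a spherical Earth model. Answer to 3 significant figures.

For Mercator, h = k = sec φ (a conformal cylindrical projection has a single point scale, 1/cos φ).
Areal scale = k² = sec²φ = 1/cos²(41.6°) = 1/0.7478² = 1.788.

1.79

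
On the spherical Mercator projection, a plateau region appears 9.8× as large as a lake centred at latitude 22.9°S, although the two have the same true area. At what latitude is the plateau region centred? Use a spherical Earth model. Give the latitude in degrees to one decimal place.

On Mercator, (apparent₁)/(apparent₂) = sec²φ₁ / sec²φ₂ when true areas are equal.
cos²φ₂ / cos²φ₁ = 9.8  ⇒  cos φ₁ = cos 22.9° / √9.8 = 0.9212/3.130 = 0.2943.
φ₁ = arccos(0.2943) ≈ 72.9°.

72.9°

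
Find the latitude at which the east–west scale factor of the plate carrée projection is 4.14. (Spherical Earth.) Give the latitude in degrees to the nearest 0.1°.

Plate carrée: h = 1, k = sec φ along parallels.
sec φ = 4.14  ⇒  cos φ = 0.2415  ⇒  φ ≈ 76.0°.

76.0°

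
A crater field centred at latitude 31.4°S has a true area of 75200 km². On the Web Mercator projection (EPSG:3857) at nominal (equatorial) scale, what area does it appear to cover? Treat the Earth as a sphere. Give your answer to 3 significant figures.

103000 km²

The Mercator projection is conformal; its linear scale factor is the same in every direction and equals sec φ = 1/cos φ.
Areal scale = k² = sec²φ = 1/cos²(31.4°) = 1/0.8536² = 1.373.
Apparent area = 75200 × 1.373 ≈ 103000 km².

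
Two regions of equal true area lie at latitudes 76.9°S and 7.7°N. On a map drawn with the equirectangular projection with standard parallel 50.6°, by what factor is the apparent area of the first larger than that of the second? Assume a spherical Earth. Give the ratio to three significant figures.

In the equirectangular projection with standard parallel φ₀ = 50.6° (x = Rλ cos φ₀, y = Rφ), meridians are true-scale (h = 1) and the parallel scale is k = cos φ₀ / cos φ.
Areal scale at 76.9°: h·k = 1.000 × 2.800 = 2.800.
Areal scale at 7.7°: h·k = 1.000 × 0.6405 = 0.6405.
Ratio = 2.800/0.6405 ≈ 4.37.

4.37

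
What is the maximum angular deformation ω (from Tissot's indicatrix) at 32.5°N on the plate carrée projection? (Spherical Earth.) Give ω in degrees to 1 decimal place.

In the plate carrée (x = Rλ, y = Rφ), meridians are true-scale (h = 1) and parallels are stretched by k = sec φ.
At 32.5°: h = 1.000, k = 1.186; principal scales a = 1.186, b = 1.000.
sin(ω/2) = (a − b)/(a + b) = 0.1857/2.186 = 0.08496, so ω = 2 arcsin(0.08496) ≈ 9.7°.

9.7°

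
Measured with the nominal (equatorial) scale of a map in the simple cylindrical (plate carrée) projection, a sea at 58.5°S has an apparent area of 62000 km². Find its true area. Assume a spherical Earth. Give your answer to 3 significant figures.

32400 km²

Plate carrée maps x = Rλ, y = Rφ. The meridian scale is h = 1 and the parallel scale is k = 1/cos φ = sec φ.
Areal scale = h·k = 1 × sec φ; at 58.5°, h = 1.000, k = 1.914, so h·k = 1.914.
True area = apparent / (areal scale) = 62000 / 1.914 ≈ 32400 km².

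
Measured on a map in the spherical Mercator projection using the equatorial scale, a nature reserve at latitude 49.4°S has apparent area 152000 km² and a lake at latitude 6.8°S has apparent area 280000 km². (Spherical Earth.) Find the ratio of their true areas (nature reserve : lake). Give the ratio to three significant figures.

Mercator's areal exaggeration is sec²φ; hence true area = (apparent area) · cos²φ.
True area of nature reserve: 152000 × cos²(49.4°) = 152000 × 0.4235 = 64370 km².
True area of lake: 280000 × cos²(6.8°) = 280000 × 0.9860 = 276100 km².
Ratio = 64370 / 276100 ≈ 0.233.

0.233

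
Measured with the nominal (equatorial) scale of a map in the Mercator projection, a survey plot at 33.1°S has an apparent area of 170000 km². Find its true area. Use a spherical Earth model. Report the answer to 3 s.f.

The Mercator projection is conformal; its linear scale factor is the same in every direction and equals sec φ = 1/cos φ.
Areal scale = k² = sec²φ = 1/cos²(33.1°) = 1/0.8377² = 1.425.
True area = apparent / (areal scale) = 170000 / 1.425 ≈ 119000 km².

119000 km²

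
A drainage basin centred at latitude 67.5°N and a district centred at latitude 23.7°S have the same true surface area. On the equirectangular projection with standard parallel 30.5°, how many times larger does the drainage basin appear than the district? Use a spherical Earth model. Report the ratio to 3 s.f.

In the equirectangular projection with standard parallel φ₀ = 30.5° (x = Rλ cos φ₀, y = Rφ), meridians are true-scale (h = 1) and the parallel scale is k = cos φ₀ / cos φ.
Areal scale at 67.5°: h·k = 1.000 × 2.252 = 2.252.
Areal scale at 23.7°: h·k = 1.000 × 0.9410 = 0.9410.
Ratio = 2.252/0.9410 ≈ 2.39.

2.39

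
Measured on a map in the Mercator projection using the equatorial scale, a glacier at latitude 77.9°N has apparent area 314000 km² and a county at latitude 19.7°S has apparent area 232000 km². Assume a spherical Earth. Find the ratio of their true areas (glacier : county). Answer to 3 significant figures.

Mercator's areal exaggeration is sec²φ; hence true area = (apparent area) · cos²φ.
True area of glacier: 314000 × cos²(77.9°) = 314000 × 0.04394 = 13800 km².
True area of county: 232000 × cos²(19.7°) = 232000 × 0.8864 = 205600 km².
Ratio = 13800 / 205600 ≈ 0.0671.

0.0671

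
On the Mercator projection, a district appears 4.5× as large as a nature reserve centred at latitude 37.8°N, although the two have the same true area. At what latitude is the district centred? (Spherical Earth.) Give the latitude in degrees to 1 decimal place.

Mercator areal scale is sec²φ, so apparent-area ratio = sec²φ₁ / sec²φ₂ = cos²φ₂ / cos²φ₁.
cos²φ₂ / cos²φ₁ = 4.5  ⇒  cos φ₁ = cos 37.8° / √4.5 = 0.7902/2.121 = 0.3725.
φ₁ = arccos(0.3725) ≈ 68.1°.

68.1°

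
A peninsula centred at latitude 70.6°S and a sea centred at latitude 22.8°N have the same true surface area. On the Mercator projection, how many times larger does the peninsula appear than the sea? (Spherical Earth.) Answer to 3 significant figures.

Mercator areal scale is sec²φ.
At 70.6°: sec²(70.6°) = 1/0.3322² = 9.064.
At 22.8°: sec²(22.8°) = 1/0.9219² = 1.177.
Ratio = 9.064/1.177 = cos²(22.8°)/cos²(70.6°) ≈ 7.70.

7.70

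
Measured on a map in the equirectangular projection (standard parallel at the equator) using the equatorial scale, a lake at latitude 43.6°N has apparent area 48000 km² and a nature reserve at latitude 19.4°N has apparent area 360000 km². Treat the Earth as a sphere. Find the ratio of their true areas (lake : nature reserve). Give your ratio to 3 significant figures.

Plate carrée has h = 1 and k = sec φ, giving areal scale sec φ; true area = (apparent area) · cos φ.
True area of lake: 48000 × cos(43.6°) = 48000 × 0.7242 = 34760 km².
True area of nature reserve: 360000 × cos(19.4°) = 360000 × 0.9432 = 339600 km².
Ratio = 34760 / 339600 ≈ 0.102.

0.102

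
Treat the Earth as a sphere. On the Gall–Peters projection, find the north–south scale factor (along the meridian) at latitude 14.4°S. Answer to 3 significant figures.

1.37

Gall–Peters is a cylindrical equal-area projection with standard parallels at ±45°. A cylindrical equal-area projection with standard parallel φ₀ has meridian scale h = cos φ / cos φ₀ and parallel scale k = cos φ₀ / cos φ (so areas are preserved, h·k = 1).
h = cos 14.4° / cos 45° = 0.9686/0.7071 = 1.370.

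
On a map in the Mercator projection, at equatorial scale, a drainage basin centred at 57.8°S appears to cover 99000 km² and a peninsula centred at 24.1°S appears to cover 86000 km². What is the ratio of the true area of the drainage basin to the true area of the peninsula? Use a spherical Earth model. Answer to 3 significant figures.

0.392

On Mercator the areal scale is sec²φ, so true area = apparent × cos²φ.
True area of drainage basin: 99000 × cos²(57.8°) = 99000 × 0.2840 = 28110 km².
True area of peninsula: 86000 × cos²(24.1°) = 86000 × 0.8333 = 71660 km².
Ratio = 28110 / 71660 ≈ 0.392.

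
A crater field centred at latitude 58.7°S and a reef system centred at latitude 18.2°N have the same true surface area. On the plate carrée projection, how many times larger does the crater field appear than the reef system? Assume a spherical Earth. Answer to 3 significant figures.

1.83

For the equirectangular projection with φ₀ = 0 (plate carrée), h = 1 along meridians and k = sec φ along parallels.
Areal scale at 58.7°: h·k = 1.000 × 1.925 = 1.925.
Areal scale at 18.2°: h·k = 1.000 × 1.053 = 1.053.
Ratio = 1.925/1.053 ≈ 1.83.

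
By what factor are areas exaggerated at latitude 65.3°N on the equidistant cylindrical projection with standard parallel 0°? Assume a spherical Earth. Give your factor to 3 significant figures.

In the plate carrée (x = Rλ, y = Rφ), meridians are true-scale (h = 1) and parallels are stretched by k = sec φ.
Areal scale = h·k = 1 × sec φ; at 65.3°, h = 1.000, k = 2.393, so h·k = 2.393.

2.39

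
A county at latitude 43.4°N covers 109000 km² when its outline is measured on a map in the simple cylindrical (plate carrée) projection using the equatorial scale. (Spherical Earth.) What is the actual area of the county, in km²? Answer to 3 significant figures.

In the plate carrée (x = Rλ, y = Rφ), meridians are true-scale (h = 1) and parallels are stretched by k = sec φ.
Areal scale = h·k = 1 × sec φ; at 43.4°, h = 1.000, k = 1.376, so h·k = 1.376.
True area = apparent / (areal scale) = 109000 / 1.376 ≈ 79200 km².

79200 km²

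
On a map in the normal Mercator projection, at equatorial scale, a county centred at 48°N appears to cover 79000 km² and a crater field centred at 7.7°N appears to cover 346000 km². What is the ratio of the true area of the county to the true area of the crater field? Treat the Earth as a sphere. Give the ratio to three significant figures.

Mercator's areal exaggeration is sec²φ; hence true area = (apparent area) · cos²φ.
True area of county: 79000 × cos²(48°) = 79000 × 0.4477 = 35370 km².
True area of crater field: 346000 × cos²(7.7°) = 346000 × 0.9820 = 339800 km².
Ratio = 35370 / 339800 ≈ 0.104.

0.104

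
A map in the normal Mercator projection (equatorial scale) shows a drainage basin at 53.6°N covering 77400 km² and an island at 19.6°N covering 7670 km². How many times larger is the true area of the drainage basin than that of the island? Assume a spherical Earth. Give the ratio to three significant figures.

On Mercator the areal scale is sec²φ, so true area = apparent × cos²φ.
True area of drainage basin: 77400 × cos²(53.6°) = 77400 × 0.3521 = 27260 km².
True area of island: 7670 × cos²(19.6°) = 7670 × 0.8875 = 6807 km².
Ratio = 27260 / 6807 ≈ 4.00.

4.00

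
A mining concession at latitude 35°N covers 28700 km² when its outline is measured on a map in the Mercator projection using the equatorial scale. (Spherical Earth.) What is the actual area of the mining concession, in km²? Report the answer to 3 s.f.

For Mercator, h = k = sec φ (a conformal cylindrical projection has a single point scale, 1/cos φ).
Areal scale = k² = sec²φ = 1/cos²(35°) = 1/0.8192² = 1.490.
True area = apparent / (areal scale) = 28700 / 1.490 ≈ 19300 km².

19300 km²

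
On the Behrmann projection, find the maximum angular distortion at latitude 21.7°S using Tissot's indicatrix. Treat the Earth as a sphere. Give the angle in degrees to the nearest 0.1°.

The Behrmann projection is cylindrical equal-area with φ₀ = 30°. A cylindrical equal-area projection with standard parallel φ₀ has meridian scale h = cos φ / cos φ₀ and parallel scale k = cos φ₀ / cos φ (so areas are preserved, h·k = 1).
At 21.7°: h = 1.073, k = 0.9321; principal scales a = 1.073, b = 0.9321.
sin(ω/2) = (a − b)/(a + b) = 0.1408/2.005 = 0.07022, so ω = 2 arcsin(0.07022) ≈ 8.1°.

8.1°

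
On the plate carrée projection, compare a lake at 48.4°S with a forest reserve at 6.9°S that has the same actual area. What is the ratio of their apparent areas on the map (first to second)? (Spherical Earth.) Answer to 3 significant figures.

For the equirectangular projection with φ₀ = 0 (plate carrée), h = 1 along meridians and k = sec φ along parallels.
Areal scale at 48.4°: h·k = 1.000 × 1.506 = 1.506.
Areal scale at 6.9°: h·k = 1.000 × 1.007 = 1.007.
Ratio = 1.506/1.007 ≈ 1.50.

1.50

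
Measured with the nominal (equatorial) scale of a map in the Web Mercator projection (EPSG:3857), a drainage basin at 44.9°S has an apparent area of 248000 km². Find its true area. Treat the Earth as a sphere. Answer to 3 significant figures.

For Mercator, h = k = sec φ (a conformal cylindrical projection has a single point scale, 1/cos φ).
Areal scale = k² = sec²φ = 1/cos²(44.9°) = 1/0.7083² = 1.993.
True area = apparent / (areal scale) = 248000 / 1.993 ≈ 124000 km².

124000 km²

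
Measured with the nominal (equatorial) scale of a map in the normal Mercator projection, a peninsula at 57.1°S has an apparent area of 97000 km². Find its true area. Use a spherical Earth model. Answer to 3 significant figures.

28600 km²

The Mercator projection is conformal; its linear scale factor is the same in every direction and equals sec φ = 1/cos φ.
Areal scale = k² = sec²φ = 1/cos²(57.1°) = 1/0.5432² = 3.389.
True area = apparent / (areal scale) = 97000 / 3.389 ≈ 28600 km².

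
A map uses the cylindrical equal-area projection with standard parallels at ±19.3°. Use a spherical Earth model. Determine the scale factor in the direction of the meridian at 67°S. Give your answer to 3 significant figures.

0.414

For cylindrical equal-area with standard parallel φ₀, h = cos φ / cos φ₀ and k = cos φ₀ / cos φ, so h·k = 1.
h = cos 67° / cos 19.3° = 0.3907/0.9438 = 0.4140.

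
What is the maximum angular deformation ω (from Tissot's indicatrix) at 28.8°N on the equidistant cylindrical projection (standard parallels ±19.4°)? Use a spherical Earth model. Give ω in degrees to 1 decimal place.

In the equirectangular projection with standard parallel φ₀ = 19.4° (x = Rλ cos φ₀, y = Rφ), meridians are true-scale (h = 1) and the parallel scale is k = cos φ₀ / cos φ.
At 28.8°: h = 1.000, k = 1.076; principal scales a = 1.076, b = 1.000.
sin(ω/2) = (a − b)/(a + b) = 0.07636/2.076 = 0.03678, so ω = 2 arcsin(0.03678) ≈ 4.2°.

4.2°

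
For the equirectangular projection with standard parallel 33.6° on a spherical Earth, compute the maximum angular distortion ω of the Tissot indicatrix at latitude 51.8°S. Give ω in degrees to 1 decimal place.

The equidistant cylindrical projection with φ₀ = 33.6° has h = 1 (meridians true) and k = cos φ₀ / cos φ along parallels.
At 51.8°: h = 1.000, k = 1.347; principal scales a = 1.347, b = 1.000.
sin(ω/2) = (a − b)/(a + b) = 0.3469/2.347 = 0.1478, so ω = 2 arcsin(0.1478) ≈ 17.0°.

17.0°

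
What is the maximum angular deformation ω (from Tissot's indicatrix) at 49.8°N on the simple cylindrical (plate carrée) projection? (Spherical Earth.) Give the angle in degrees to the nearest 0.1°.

For the equirectangular projection with φ₀ = 0 (plate carrée), h = 1 along meridians and k = sec φ along parallels.
At 49.8°: h = 1.000, k = 1.549; principal scales a = 1.549, b = 1.000.
sin(ω/2) = (a − b)/(a + b) = 0.5493/2.549 = 0.2155, so ω = 2 arcsin(0.2155) ≈ 24.9°.

24.9°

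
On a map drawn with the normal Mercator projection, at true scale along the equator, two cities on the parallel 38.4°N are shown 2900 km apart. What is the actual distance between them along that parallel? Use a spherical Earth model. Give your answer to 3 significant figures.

2270 km

For Mercator, h = k = sec φ (a conformal cylindrical projection has a single point scale, 1/cos φ).
Along the parallel at 38.4°, map distances are exaggerated by k = sec 38.4° = 1.276.
True distance = 2900 / 1.276 = 2900 × cos 38.4° ≈ 2270 km.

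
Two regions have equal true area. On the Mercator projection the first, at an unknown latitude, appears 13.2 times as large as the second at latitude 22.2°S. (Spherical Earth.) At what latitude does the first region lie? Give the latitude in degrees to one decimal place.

75.2°

For equal true areas on Mercator, apparent areas scale as sec²φ, so the ratio is cos²φ₂ / cos²φ₁.
cos²φ₂ / cos²φ₁ = 13.2  ⇒  cos φ₁ = cos 22.2° / √13.2 = 0.9259/3.633 = 0.2548.
φ₁ = arccos(0.2548) ≈ 75.2°.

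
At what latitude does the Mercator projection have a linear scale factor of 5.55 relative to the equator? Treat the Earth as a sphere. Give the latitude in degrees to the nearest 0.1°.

Mercator scale is k = sec φ = 1/cos φ.
1/cos φ = 5.55  ⇒  cos φ = 0.1802  ⇒  φ = arccos(0.1802) ≈ 79.6°.

79.6°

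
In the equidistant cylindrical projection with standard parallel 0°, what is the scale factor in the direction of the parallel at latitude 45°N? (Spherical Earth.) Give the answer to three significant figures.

In the plate carrée (x = Rλ, y = Rφ), meridians are true-scale (h = 1) and parallels are stretched by k = sec φ.
k = 1/cos 45° = 1/0.7071 = 1.414.

1.41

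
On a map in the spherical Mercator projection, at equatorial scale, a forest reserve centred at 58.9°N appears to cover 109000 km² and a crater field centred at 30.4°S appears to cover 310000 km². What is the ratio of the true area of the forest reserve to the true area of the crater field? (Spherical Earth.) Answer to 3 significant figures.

Since Mercator area scale is 1/cos²φ, the true area equals the apparent area multiplied by cos²φ.
True area of forest reserve: 109000 × cos²(58.9°) = 109000 × 0.2668 = 29080 km².
True area of crater field: 310000 × cos²(30.4°) = 310000 × 0.7439 = 230600 km².
Ratio = 29080 / 230600 ≈ 0.126.

0.126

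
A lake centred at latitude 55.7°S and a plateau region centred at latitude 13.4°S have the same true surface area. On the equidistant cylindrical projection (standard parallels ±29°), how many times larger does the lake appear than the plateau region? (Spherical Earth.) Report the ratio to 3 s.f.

1.73

The equidistant cylindrical projection with φ₀ = 29° has h = 1 (meridians true) and k = cos φ₀ / cos φ along parallels.
Areal scale at 55.7°: h·k = 1.000 × 1.552 = 1.552.
Areal scale at 13.4°: h·k = 1.000 × 0.8991 = 0.8991.
Ratio = 1.552/0.8991 ≈ 1.73.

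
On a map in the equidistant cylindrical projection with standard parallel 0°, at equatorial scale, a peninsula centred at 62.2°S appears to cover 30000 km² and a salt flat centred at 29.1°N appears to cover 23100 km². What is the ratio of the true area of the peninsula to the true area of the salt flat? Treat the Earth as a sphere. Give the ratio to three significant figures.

On the plate carrée, areal scale = h·k = 1 × sec φ, so true area = apparent × cos φ.
True area of peninsula: 30000 × cos(62.2°) = 30000 × 0.4664 = 13990 km².
True area of salt flat: 23100 × cos(29.1°) = 23100 × 0.8738 = 20180 km².
Ratio = 13990 / 20180 ≈ 0.693.

0.693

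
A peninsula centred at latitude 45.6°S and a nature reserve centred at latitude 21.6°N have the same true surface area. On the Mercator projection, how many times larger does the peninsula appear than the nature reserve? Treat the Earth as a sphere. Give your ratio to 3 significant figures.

Mercator areal scale is sec²φ.
At 45.6°: sec²(45.6°) = 1/0.6997² = 2.043.
At 21.6°: sec²(21.6°) = 1/0.9298² = 1.157.
Ratio = 2.043/1.157 = cos²(21.6°)/cos²(45.6°) ≈ 1.77.

1.77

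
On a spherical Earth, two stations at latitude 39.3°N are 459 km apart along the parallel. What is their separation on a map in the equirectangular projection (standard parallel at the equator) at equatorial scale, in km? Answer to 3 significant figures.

Plate carrée maps x = Rλ, y = Rφ. The meridian scale is h = 1 and the parallel scale is k = 1/cos φ = sec φ.
Along the parallel, k = sec 39.3° = 1/0.7738 = 1.292.
Map distance = 459 × 1.292 ≈ 593 km.

593 km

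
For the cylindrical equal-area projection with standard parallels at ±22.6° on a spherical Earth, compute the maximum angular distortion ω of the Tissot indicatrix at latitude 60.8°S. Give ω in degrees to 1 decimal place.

Cylindrical equal-area (φ₀ = 22.6°): h = cos φ / cos 22.6° along meridians, k = cos 22.6° / cos φ along parallels; h·k = 1.
At 60.8°: h = 0.5284, k = 1.892; principal scales a = 1.892, b = 0.5284.
sin(ω/2) = (a − b)/(a + b) = 1.364/2.421 = 0.5634, so ω = 2 arcsin(0.5634) ≈ 68.6°.

68.6°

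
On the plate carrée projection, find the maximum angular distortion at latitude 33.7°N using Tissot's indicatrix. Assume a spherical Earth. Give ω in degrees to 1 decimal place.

Plate carrée maps x = Rλ, y = Rφ. The meridian scale is h = 1 and the parallel scale is k = 1/cos φ = sec φ.
At 33.7°: h = 1.000, k = 1.202; principal scales a = 1.202, b = 1.000.
sin(ω/2) = (a − b)/(a + b) = 0.2020/2.202 = 0.09173, so ω = 2 arcsin(0.09173) ≈ 10.5°.

10.5°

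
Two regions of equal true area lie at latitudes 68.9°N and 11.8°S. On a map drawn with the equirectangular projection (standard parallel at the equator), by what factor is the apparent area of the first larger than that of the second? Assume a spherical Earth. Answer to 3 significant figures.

2.72

For the equirectangular projection with φ₀ = 0 (plate carrée), h = 1 along meridians and k = sec φ along parallels.
Areal scale at 68.9°: h·k = 1.000 × 2.778 = 2.778.
Areal scale at 11.8°: h·k = 1.000 × 1.022 = 1.022.
Ratio = 2.778/1.022 ≈ 2.72.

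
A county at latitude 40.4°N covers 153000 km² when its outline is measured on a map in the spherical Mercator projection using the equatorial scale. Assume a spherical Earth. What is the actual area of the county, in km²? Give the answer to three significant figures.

The Mercator projection is conformal; its linear scale factor is the same in every direction and equals sec φ = 1/cos φ.
Areal scale = k² = sec²φ = 1/cos²(40.4°) = 1/0.7615² = 1.724.
True area = apparent / (areal scale) = 153000 / 1.724 ≈ 88700 km².

88700 km²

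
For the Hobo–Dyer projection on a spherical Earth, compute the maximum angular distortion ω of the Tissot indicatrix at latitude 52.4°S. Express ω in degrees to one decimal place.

Hobo–Dyer is a cylindrical equal-area projection with standard parallels at ±37.5°. A cylindrical equal-area projection with standard parallel φ₀ has meridian scale h = cos φ / cos φ₀ and parallel scale k = cos φ₀ / cos φ (so areas are preserved, h·k = 1).
At 52.4°: h = 0.7691, k = 1.300; principal scales a = 1.300, b = 0.7691.
sin(ω/2) = (a − b)/(a + b) = 0.5312/2.069 = 0.2567, so ω = 2 arcsin(0.2567) ≈ 29.7°.

29.7°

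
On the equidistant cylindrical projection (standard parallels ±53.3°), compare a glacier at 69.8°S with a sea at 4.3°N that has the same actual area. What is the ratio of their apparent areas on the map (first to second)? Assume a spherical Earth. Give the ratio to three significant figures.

The equidistant cylindrical projection with φ₀ = 53.3° has h = 1 (meridians true) and k = cos φ₀ / cos φ along parallels.
Areal scale at 69.8°: h·k = 1.000 × 1.731 = 1.731.
Areal scale at 4.3°: h·k = 1.000 × 0.5993 = 0.5993.
Ratio = 1.731/0.5993 ≈ 2.89.

2.89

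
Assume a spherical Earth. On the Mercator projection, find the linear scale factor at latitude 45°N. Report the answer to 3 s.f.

The Mercator projection is conformal; its linear scale factor is the same in every direction and equals sec φ = 1/cos φ.
k = 1/cos 45° = 1/0.7071 = 1.414.

1.41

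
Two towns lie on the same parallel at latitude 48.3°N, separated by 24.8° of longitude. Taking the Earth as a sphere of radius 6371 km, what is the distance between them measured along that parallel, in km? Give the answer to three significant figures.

Arc length along a parallel = R cos φ · Δλ (with Δλ in radians).
= 6371 × cos 48.3° × (24.8° × π/180) = 6371 × 0.6652 × 0.4328 ≈ 1830 km.

1830 km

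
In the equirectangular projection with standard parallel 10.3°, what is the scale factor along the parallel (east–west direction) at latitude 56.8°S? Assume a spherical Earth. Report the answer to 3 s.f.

1.80

The equidistant cylindrical projection with φ₀ = 10.3° has h = 1 (meridians true) and k = cos φ₀ / cos φ along parallels.
k = cos 10.3° / cos 56.8° = 0.9839/0.5476 = 1.797.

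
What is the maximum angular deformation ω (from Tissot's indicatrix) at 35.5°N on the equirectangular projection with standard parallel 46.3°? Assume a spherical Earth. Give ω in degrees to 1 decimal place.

With standard parallel φ₀ = 46.3°, the equirectangular projection gives x = Rλ cos φ₀, y = Rφ, so h = 1 and k = cos 46.3° / cos φ.
At 35.5°: h = 1.000, k = 0.8486; principal scales a = 1.000, b = 0.8486.
sin(ω/2) = (a − b)/(a + b) = 0.1514/1.849 = 0.08188, so ω = 2 arcsin(0.08188) ≈ 9.4°.

9.4°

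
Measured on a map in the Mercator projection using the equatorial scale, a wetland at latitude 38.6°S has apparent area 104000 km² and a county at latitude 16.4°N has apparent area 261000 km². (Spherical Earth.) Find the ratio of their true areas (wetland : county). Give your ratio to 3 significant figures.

0.264

Since Mercator area scale is 1/cos²φ, the true area equals the apparent area multiplied by cos²φ.
True area of wetland: 104000 × cos²(38.6°) = 104000 × 0.6108 = 63520 km².
True area of county: 261000 × cos²(16.4°) = 261000 × 0.9203 = 240200 km².
Ratio = 63520 / 240200 ≈ 0.264.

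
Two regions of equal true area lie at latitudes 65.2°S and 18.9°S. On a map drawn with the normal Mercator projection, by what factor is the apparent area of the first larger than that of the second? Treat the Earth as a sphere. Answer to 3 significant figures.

5.09

Mercator is conformal with k = sec φ, so areal scale = k² = sec²φ.
At 65.2°: sec²(65.2°) = 1/0.4195² = 5.684.
At 18.9°: sec²(18.9°) = 1/0.9461² = 1.117.
Ratio = 5.684/1.117 = cos²(18.9°)/cos²(65.2°) ≈ 5.09.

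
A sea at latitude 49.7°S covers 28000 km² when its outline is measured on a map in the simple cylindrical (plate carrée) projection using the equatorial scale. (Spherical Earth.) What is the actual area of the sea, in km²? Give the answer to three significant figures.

In the plate carrée (x = Rλ, y = Rφ), meridians are true-scale (h = 1) and parallels are stretched by k = sec φ.
Areal scale = h·k = 1 × sec φ; at 49.7°, h = 1.000, k = 1.546, so h·k = 1.546.
True area = apparent / (areal scale) = 28000 / 1.546 ≈ 18100 km².

18100 km²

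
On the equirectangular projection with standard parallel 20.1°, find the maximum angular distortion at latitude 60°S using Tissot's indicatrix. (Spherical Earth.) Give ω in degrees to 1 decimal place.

In the equirectangular projection with standard parallel φ₀ = 20.1° (x = Rλ cos φ₀, y = Rφ), meridians are true-scale (h = 1) and the parallel scale is k = cos φ₀ / cos φ.
At 60°: h = 1.000, k = 1.878; principal scales a = 1.878, b = 1.000.
sin(ω/2) = (a − b)/(a + b) = 0.8782/2.878 = 0.3051, so ω = 2 arcsin(0.3051) ≈ 35.5°.

35.5°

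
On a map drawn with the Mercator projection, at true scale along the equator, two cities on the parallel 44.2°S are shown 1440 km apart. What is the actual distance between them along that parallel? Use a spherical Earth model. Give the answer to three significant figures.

For Mercator, h = k = sec φ (a conformal cylindrical projection has a single point scale, 1/cos φ).
Along the parallel at 44.2°, map distances are exaggerated by k = sec 44.2° = 1.395.
True distance = 1440 / 1.395 = 1440 × cos 44.2° ≈ 1030 km.

1030 km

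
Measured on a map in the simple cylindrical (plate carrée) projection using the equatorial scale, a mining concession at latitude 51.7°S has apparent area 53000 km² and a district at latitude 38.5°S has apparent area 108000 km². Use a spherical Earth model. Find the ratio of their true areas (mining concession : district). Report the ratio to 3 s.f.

0.389

Plate carrée has h = 1 and k = sec φ, giving areal scale sec φ; true area = (apparent area) · cos φ.
True area of mining concession: 53000 × cos(51.7°) = 53000 × 0.6198 = 32850 km².
True area of district: 108000 × cos(38.5°) = 108000 × 0.7826 = 84520 km².
Ratio = 32850 / 84520 ≈ 0.389.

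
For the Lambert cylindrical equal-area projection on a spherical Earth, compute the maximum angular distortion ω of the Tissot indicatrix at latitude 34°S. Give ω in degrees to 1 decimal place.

21.4°

The Lambert cylindrical equal-area projection is the cylindrical equal-area projection with its standard parallel at the equator (φ₀ = 0). A cylindrical equal-area projection with standard parallel φ₀ has meridian scale h = cos φ / cos φ₀ and parallel scale k = cos φ₀ / cos φ (so areas are preserved, h·k = 1).
At 34°: h = 0.8290, k = 1.206; principal scales a = 1.206, b = 0.8290.
sin(ω/2) = (a − b)/(a + b) = 0.3772/2.035 = 0.1853, so ω = 2 arcsin(0.1853) ≈ 21.4°.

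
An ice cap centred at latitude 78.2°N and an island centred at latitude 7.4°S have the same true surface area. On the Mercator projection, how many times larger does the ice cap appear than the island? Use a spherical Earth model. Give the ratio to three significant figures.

23.5

Mercator is conformal with k = sec φ, so areal scale = k² = sec²φ.
At 78.2°: sec²(78.2°) = 1/0.2045² = 23.91.
At 7.4°: sec²(7.4°) = 1/0.9917² = 1.017.
Ratio = 23.91/1.017 = cos²(7.4°)/cos²(78.2°) ≈ 23.5.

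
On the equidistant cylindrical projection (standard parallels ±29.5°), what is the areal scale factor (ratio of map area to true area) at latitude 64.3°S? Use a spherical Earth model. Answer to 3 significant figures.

In the equirectangular projection with standard parallel φ₀ = 29.5° (x = Rλ cos φ₀, y = Rφ), meridians are true-scale (h = 1) and the parallel scale is k = cos φ₀ / cos φ.
Areal scale = h·k = 1 × cos φ₀ / cos φ; at 64.3°, h = 1.000, k = 2.007, so h·k = 2.007.

2.01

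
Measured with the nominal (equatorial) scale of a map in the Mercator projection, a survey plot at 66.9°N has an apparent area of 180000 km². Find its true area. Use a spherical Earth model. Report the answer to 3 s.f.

For Mercator, h = k = sec φ (a conformal cylindrical projection has a single point scale, 1/cos φ).
Areal scale = k² = sec²φ = 1/cos²(66.9°) = 1/0.3923² = 6.497.
True area = apparent / (areal scale) = 180000 / 6.497 ≈ 27700 km².

27700 km²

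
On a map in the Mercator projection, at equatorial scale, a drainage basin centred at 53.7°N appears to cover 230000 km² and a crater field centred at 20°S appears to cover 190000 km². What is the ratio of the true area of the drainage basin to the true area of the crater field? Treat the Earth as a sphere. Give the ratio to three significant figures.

Since Mercator area scale is 1/cos²φ, the true area equals the apparent area multiplied by cos²φ.
True area of drainage basin: 230000 × cos²(53.7°) = 230000 × 0.3505 = 80610 km².
True area of crater field: 190000 × cos²(20°) = 190000 × 0.8830 = 167800 km².
Ratio = 80610 / 167800 ≈ 0.480.

0.480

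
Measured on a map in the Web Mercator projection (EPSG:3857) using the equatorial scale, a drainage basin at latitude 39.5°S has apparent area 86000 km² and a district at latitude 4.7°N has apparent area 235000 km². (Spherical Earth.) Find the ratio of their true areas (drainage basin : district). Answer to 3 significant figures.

0.219

Mercator's areal exaggeration is sec²φ; hence true area = (apparent area) · cos²φ.
True area of drainage basin: 86000 × cos²(39.5°) = 86000 × 0.5954 = 51200 km².
True area of district: 235000 × cos²(4.7°) = 235000 × 0.9933 = 233400 km².
Ratio = 51200 / 233400 ≈ 0.219.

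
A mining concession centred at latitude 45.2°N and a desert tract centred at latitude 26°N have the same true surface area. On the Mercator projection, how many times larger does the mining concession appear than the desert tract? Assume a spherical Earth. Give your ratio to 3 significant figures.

1.63

Mercator is conformal with k = sec φ, so areal scale = k² = sec²φ.
At 45.2°: sec²(45.2°) = 1/0.7046² = 2.014.
At 26°: sec²(26°) = 1/0.8988² = 1.238.
Ratio = 2.014/1.238 = cos²(26°)/cos²(45.2°) ≈ 1.63.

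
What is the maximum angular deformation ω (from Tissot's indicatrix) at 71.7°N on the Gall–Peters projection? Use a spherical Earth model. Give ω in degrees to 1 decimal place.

84.2°

Gall–Peters is a cylindrical equal-area projection with standard parallels at ±45°. A cylindrical equal-area projection with standard parallel φ₀ has meridian scale h = cos φ / cos φ₀ and parallel scale k = cos φ₀ / cos φ (so areas are preserved, h·k = 1).
At 71.7°: h = 0.4441, k = 2.252; principal scales a = 2.252, b = 0.4441.
sin(ω/2) = (a − b)/(a + b) = 1.808/2.696 = 0.6706, so ω = 2 arcsin(0.6706) ≈ 84.2°.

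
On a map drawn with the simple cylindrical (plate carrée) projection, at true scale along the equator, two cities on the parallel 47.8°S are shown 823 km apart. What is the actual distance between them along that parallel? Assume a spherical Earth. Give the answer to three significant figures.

553 km

Plate carrée maps x = Rλ, y = Rφ. The meridian scale is h = 1 and the parallel scale is k = 1/cos φ = sec φ.
Along the parallel at 47.8°, map distances are exaggerated by k = sec 47.8° = 1.489.
True distance = 823 / 1.489 = 823 × cos 47.8° ≈ 553 km.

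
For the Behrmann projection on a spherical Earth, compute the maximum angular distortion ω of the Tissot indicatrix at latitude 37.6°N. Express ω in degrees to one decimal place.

The Behrmann projection is cylindrical equal-area with φ₀ = 30°. A cylindrical equal-area projection with standard parallel φ₀ has meridian scale h = cos φ / cos φ₀ and parallel scale k = cos φ₀ / cos φ (so areas are preserved, h·k = 1).
At 37.6°: h = 0.9149, k = 1.093; principal scales a = 1.093, b = 0.9149.
sin(ω/2) = (a − b)/(a + b) = 0.1782/2.008 = 0.08875, so ω = 2 arcsin(0.08875) ≈ 10.2°.

10.2°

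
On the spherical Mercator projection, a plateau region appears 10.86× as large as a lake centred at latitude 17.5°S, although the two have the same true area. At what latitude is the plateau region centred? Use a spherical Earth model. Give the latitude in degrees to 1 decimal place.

73.2°

For equal true areas on Mercator, apparent areas scale as sec²φ, so the ratio is cos²φ₂ / cos²φ₁.
cos²φ₂ / cos²φ₁ = 10.86  ⇒  cos φ₁ = cos 17.5° / √10.86 = 0.9537/3.295 = 0.2894.
φ₁ = arccos(0.2894) ≈ 73.2°.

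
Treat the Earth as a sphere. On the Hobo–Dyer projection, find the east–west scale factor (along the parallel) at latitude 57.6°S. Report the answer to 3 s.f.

The Hobo–Dyer projection is cylindrical equal-area with φ₀ = 37.5°. Cylindrical equal-area (φ₀ = 37.5°): h = cos φ / cos 37.5° along meridians, k = cos 37.5° / cos φ along parallels; h·k = 1.
k = cos 37.5° / cos 57.6° = 0.7934/0.5358 = 1.481.

1.48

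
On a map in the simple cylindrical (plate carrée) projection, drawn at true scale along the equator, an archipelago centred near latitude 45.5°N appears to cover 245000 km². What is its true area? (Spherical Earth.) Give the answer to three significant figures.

Plate carrée maps x = Rλ, y = Rφ. The meridian scale is h = 1 and the parallel scale is k = 1/cos φ = sec φ.
Areal scale = h·k = 1 × sec φ; at 45.5°, h = 1.000, k = 1.427, so h·k = 1.427.
True area = apparent / (areal scale) = 245000 / 1.427 ≈ 172000 km².

172000 km²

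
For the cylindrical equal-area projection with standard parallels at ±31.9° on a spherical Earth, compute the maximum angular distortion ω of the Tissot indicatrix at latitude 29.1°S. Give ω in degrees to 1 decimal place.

3.3°

Cylindrical equal-area (φ₀ = 31.9°): h = cos φ / cos 31.9° along meridians, k = cos 31.9° / cos φ along parallels; h·k = 1.
At 29.1°: h = 1.029, k = 0.9716; principal scales a = 1.029, b = 0.9716.
sin(ω/2) = (a − b)/(a + b) = 0.05760/2.001 = 0.02879, so ω = 2 arcsin(0.02879) ≈ 3.3°.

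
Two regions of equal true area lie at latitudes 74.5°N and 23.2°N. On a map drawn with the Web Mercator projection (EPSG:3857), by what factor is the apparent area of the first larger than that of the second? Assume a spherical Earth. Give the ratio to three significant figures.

Mercator areal scale is sec²φ.
At 74.5°: sec²(74.5°) = 1/0.2672² = 14.00.
At 23.2°: sec²(23.2°) = 1/0.9191² = 1.184.
Ratio = 14.00/1.184 = cos²(23.2°)/cos²(74.5°) ≈ 11.8.

11.8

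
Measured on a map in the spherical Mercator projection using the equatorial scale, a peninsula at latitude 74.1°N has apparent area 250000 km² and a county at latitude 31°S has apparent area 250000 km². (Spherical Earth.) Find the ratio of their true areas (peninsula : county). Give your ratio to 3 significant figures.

0.102

Since Mercator area scale is 1/cos²φ, the true area equals the apparent area multiplied by cos²φ.
True area of peninsula: 250000 × cos²(74.1°) = 250000 × 0.07505 = 18760 km².
True area of county: 250000 × cos²(31°) = 250000 × 0.7347 = 183700 km².
Ratio = 18760 / 183700 ≈ 0.102.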